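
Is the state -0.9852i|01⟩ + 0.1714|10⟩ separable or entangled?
Entangled

Writing the state as a|00⟩ + b|01⟩ + c|10⟩ + d|11⟩, it is a product state iff ad − bc = 0.
Here (a, b, c, d) = (0, -0.9852i, 0.1714, 0): ad − bc = (0)(0) − (-0.9852i)(0.1714) = 0.1689i ≠ 0, so the state is entangled.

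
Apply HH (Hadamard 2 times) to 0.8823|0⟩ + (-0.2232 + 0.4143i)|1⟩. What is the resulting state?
0.8823|0⟩ + (-0.2232 + 0.4143i)|1⟩

H² = I, so an even number of Hadamards cancels: H^2 = I and the state is unchanged.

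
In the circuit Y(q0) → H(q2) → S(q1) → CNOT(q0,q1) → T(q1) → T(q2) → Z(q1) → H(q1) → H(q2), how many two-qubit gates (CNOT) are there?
1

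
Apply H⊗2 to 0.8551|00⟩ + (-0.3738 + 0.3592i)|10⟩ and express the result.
(0.2407 + 0.1796i)|00⟩ + (0.2407 + 0.1796i)|01⟩ + (0.6145 - 0.1796i)|10⟩ + (0.6145 - 0.1796i)|11⟩

H⊗2 gives amp(|y⟩) = (1/2) Σ_x (−1)^(x·y) amp(|x⟩), where x·y is the number of positions in which both x and y have a 1.
|00⟩: (0.8551 + (-0.3738 + 0.3592i))/2 = (0.2407 + 0.1796i)
|01⟩: (0.8551 + (-0.3738 + 0.3592i))/2 = (0.2407 + 0.1796i)
|10⟩: (0.8551 - (-0.3738 + 0.3592i))/2 = (0.6145 - 0.1796i)
|11⟩: (0.8551 - (-0.3738 + 0.3592i))/2 = (0.6145 - 0.1796i)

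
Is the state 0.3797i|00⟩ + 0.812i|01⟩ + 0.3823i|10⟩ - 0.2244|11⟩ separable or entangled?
Entangled

Writing the state as a|00⟩ + b|01⟩ + c|10⟩ + d|11⟩, it is a product state iff ad − bc = 0.
Here (a, b, c, d) = (0.3797i, 0.812i, 0.3823i, -0.2244): ad − bc = (0.3797i)(-0.2244) − (0.812i)(0.3823i) = (0.3104 - 0.0852i) ≠ 0, so the state is entangled.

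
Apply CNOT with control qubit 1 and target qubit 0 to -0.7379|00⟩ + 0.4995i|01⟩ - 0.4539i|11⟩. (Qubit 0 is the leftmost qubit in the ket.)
-0.7379|00⟩ - 0.4539i|01⟩ + 0.4995i|11⟩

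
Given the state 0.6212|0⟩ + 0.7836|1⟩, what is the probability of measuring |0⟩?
0.3859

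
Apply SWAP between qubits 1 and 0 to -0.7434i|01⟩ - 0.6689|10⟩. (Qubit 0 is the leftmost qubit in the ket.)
-0.6689|01⟩ - 0.7434i|10⟩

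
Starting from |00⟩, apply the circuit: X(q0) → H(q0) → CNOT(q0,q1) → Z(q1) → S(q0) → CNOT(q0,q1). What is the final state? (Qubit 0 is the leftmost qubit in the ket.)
1/√2|00⟩ + (1/√2)i|10⟩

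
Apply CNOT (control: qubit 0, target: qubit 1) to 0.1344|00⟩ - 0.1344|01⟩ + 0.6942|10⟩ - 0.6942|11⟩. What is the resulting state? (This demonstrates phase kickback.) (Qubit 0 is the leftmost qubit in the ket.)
0.1344|00⟩ - 0.1344|01⟩ - 0.6942|10⟩ + 0.6942|11⟩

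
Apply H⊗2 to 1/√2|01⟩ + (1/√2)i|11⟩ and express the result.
(1/√8 + (1/√8)i)|00⟩ + (-1/√8 - (1/√8)i)|01⟩ + (1/√8 - (1/√8)i)|10⟩ + (-1/√8 + (1/√8)i)|11⟩

H⊗2 gives amp(|y⟩) = (1/2) Σ_x (−1)^(x·y) amp(|x⟩), where x·y is the number of positions in which both x and y have a 1.
|00⟩: (1/√2 + (1/√2)i)/2 = (1/√8 + (1/√8)i)
|01⟩: (-1/√2 - (1/√2)i)/2 = (-1/√8 - (1/√8)i)
|10⟩: (1/√2 - (1/√2)i)/2 = (1/√8 - (1/√8)i)
|11⟩: (-1/√2 + (1/√2)i)/2 = (-1/√8 + (1/√8)i)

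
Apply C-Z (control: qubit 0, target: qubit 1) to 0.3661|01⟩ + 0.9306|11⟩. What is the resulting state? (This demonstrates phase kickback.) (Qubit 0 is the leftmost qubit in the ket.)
0.3661|01⟩ - 0.9306|11⟩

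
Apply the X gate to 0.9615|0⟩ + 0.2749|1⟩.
0.2749|0⟩ + 0.9615|1⟩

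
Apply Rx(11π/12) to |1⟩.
-0.9914i|0⟩ + 0.1305|1⟩

Rx(11π/12) = [[cos(θ/2), −i·sin(θ/2)], [−i·sin(θ/2), cos(θ/2)]]; θ = 11π/12, cos(θ/2) ≈ 0.130526, sin(θ/2) ≈ 0.991445.
With a = amp(|0⟩) = 0 and b = amp(|1⟩) = 1:
new amp(|0⟩) = (0.130526)·a + (-0.991445i)·b = -0.9914i
new amp(|1⟩) = (-0.991445i)·a + (0.130526)·b = 0.1305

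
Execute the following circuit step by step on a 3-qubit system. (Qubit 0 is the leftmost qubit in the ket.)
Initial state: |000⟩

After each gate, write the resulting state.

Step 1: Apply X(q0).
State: |100⟩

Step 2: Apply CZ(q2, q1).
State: |100⟩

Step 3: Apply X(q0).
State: |000⟩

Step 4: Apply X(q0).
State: |100⟩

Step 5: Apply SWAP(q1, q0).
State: |010⟩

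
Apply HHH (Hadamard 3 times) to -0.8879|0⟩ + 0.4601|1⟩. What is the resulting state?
-0.3025|0⟩ - 0.9532|1⟩

H² = I, so H^3 = H: a single Hadamard. With (a, b) = (-0.8879, 0.4601), H gives ((a + b)/√2, (a − b)/√2) = (-0.3025, -0.9532).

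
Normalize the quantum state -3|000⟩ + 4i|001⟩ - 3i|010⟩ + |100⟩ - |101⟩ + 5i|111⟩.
-0.3841|000⟩ + 0.5121i|001⟩ - 0.3841i|010⟩ + 0.128|100⟩ - 0.128|101⟩ + 0.6402i|111⟩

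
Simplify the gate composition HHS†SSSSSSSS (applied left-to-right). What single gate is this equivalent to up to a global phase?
S†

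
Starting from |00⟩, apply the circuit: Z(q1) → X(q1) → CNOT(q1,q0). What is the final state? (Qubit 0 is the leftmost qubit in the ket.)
|11⟩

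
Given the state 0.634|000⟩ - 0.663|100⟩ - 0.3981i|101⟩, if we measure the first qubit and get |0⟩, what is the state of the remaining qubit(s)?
|00⟩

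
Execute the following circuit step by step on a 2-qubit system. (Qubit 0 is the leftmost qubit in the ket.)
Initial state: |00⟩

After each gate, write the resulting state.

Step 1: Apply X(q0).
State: |10⟩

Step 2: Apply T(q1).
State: |10⟩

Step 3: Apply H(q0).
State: 1/√2|00⟩ - 1/√2|10⟩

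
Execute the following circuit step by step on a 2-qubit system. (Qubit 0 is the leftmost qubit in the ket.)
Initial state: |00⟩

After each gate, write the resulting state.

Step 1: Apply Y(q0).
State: i|10⟩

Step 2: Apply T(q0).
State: (-1/√2 + (1/√2)i)|10⟩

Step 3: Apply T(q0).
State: -|10⟩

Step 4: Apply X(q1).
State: -|11⟩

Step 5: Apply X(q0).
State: -|01⟩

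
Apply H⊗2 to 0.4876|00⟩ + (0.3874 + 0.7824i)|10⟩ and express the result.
(0.4375 + 0.3912i)|00⟩ + (0.4375 + 0.3912i)|01⟩ + (0.0501 - 0.3912i)|10⟩ + (0.0501 - 0.3912i)|11⟩

H⊗2 gives amp(|y⟩) = (1/2) Σ_x (−1)^(x·y) amp(|x⟩), where x·y is the number of positions in which both x and y have a 1.
|00⟩: (0.4876 + (0.3874 + 0.7824i))/2 = (0.4375 + 0.3912i)
|01⟩: (0.4876 + (0.3874 + 0.7824i))/2 = (0.4375 + 0.3912i)
|10⟩: (0.4876 - (0.3874 + 0.7824i))/2 = (0.0501 - 0.3912i)
|11⟩: (0.4876 - (0.3874 + 0.7824i))/2 = (0.0501 - 0.3912i)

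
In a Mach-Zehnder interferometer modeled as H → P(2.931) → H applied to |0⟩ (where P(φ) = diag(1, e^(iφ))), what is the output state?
(0.01105 + 0.1045i)|0⟩ + (0.989 - 0.1045i)|1⟩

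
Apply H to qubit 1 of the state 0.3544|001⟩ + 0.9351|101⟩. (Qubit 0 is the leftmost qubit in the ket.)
0.2506|001⟩ + 0.2506|011⟩ + 0.6612|101⟩ + 0.6612|111⟩

H on qubit 1 mixes each pair of kets that differ only in qubit 1: amplitudes (a, b) of (|…0…⟩, |…1…⟩) become ((a + b)/√2, (a − b)/√2). Kets absent from the input have amplitude 0.
(|001⟩, |011⟩): (a, b) = (0.3544, 0) → (0.2506, 0.2506)
(|101⟩, |111⟩): (a, b) = (0.9351, 0) → (0.6612, 0.6612)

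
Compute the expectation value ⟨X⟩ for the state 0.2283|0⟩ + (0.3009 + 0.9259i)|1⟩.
0.1374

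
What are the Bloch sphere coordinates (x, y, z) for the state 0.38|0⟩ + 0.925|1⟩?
(0.703, 0, -0.7112)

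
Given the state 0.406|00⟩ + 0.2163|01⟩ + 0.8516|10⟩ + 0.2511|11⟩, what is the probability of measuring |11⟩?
0.06305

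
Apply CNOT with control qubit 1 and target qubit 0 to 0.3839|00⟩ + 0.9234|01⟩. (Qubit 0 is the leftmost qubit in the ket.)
0.3839|00⟩ + 0.9234|11⟩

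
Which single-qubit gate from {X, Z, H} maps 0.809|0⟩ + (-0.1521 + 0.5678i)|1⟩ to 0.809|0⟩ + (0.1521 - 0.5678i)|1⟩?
Z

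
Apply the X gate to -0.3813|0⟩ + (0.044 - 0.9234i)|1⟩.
(0.044 - 0.9234i)|0⟩ - 0.3813|1⟩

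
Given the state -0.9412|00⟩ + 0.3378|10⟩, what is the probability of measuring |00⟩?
0.8859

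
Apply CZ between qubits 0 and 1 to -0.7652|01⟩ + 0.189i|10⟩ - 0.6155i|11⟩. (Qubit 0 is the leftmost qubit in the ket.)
-0.7652|01⟩ + 0.189i|10⟩ + 0.6155i|11⟩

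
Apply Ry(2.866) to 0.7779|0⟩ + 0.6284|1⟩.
-0.5156|0⟩ + 0.8568|1⟩

Ry(2.866) = [[cos(θ/2), −sin(θ/2)], [sin(θ/2), cos(θ/2)]]; θ = 2.866, cos(θ/2) ≈ 0.137361, sin(θ/2) ≈ 0.990521.
With a = amp(|0⟩) = 0.7779 and b = amp(|1⟩) = 0.6284:
new amp(|0⟩) = (0.137361)·a + (-0.990521)·b = -0.5156
new amp(|1⟩) = (0.990521)·a + (0.137361)·b = 0.8568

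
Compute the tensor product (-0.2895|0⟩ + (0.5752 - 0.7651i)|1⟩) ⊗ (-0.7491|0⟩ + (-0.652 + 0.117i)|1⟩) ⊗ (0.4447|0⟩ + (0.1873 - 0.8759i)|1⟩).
0.09644|000⟩ + (0.04062 - 0.19i)|001⟩ + (0.08394 - 0.01506i)|010⟩ + (0.005686 - 0.1717i)|011⟩ + (-0.1916 + 0.2549i)|100⟩ + (0.4213 + 0.4848i)|101⟩ + (-0.127 + 0.2518i)|110⟩ + (0.4424 + 0.3561i)|111⟩

amp(|b₁b₂…⟩) = product of the factor amplitudes for bits b₁, b₂, …; only kets whose every factor amplitude is nonzero survive.
|000⟩: (-0.2895)(-0.7491)(0.4447) = 0.09644
|001⟩: (-0.2895)(-0.7491)(0.1873 - 0.8759i) = (0.04062 - 0.19i)
|010⟩: (-0.2895)(-0.652 + 0.117i)(0.4447) = (0.08394 - 0.01506i)
|011⟩: (-0.2895)(-0.652 + 0.117i)(0.1873 - 0.8759i) = (0.005686 - 0.1717i)
|100⟩: (0.5752 - 0.7651i)(-0.7491)(0.4447) = (-0.1916 + 0.2549i)
|101⟩: (0.5752 - 0.7651i)(-0.7491)(0.1873 - 0.8759i) = (0.4213 + 0.4848i)
|110⟩: (0.5752 - 0.7651i)(-0.652 + 0.117i)(0.4447) = (-0.127 + 0.2518i)
|111⟩: (0.5752 - 0.7651i)(-0.652 + 0.117i)(0.1873 - 0.8759i) = (0.4424 + 0.3561i)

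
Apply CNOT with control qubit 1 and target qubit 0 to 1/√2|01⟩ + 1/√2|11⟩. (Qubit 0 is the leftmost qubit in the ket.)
1/√2|01⟩ + 1/√2|11⟩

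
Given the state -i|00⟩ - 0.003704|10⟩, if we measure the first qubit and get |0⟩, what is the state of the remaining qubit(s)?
-i|0⟩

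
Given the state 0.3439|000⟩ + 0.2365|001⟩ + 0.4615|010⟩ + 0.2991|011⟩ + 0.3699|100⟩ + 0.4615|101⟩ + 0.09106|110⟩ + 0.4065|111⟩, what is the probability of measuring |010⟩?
0.213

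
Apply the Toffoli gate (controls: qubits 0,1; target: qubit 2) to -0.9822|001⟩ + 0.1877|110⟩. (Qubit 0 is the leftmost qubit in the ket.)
-0.9822|001⟩ + 0.1877|111⟩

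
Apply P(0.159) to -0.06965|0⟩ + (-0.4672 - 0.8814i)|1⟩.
-0.06965|0⟩ + (-0.3218 - 0.9443i)|1⟩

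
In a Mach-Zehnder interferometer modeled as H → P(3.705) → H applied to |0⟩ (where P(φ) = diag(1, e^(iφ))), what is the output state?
(0.07728 - 0.267i)|0⟩ + (0.9227 + 0.267i)|1⟩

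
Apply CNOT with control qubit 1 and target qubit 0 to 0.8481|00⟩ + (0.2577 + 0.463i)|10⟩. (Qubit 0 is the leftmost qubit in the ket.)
0.8481|00⟩ + (0.2577 + 0.463i)|10⟩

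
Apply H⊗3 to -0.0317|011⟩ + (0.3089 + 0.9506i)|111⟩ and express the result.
(0.098 + 0.3361i)|000⟩ + (-0.098 - 0.3361i)|001⟩ + (-0.098 - 0.3361i)|010⟩ + (0.098 + 0.3361i)|011⟩ + (-0.1204 - 0.3361i)|100⟩ + (0.1204 + 0.3361i)|101⟩ + (0.1204 + 0.3361i)|110⟩ + (-0.1204 - 0.3361i)|111⟩

H⊗3 gives amp(|y⟩) = (1/2√2) Σ_x (−1)^(x·y) amp(|x⟩), where x·y is the number of positions in which both x and y have a 1.
|000⟩: (-0.0317 + (0.3089 + 0.9506i))/(2√2) = (0.098 + 0.3361i)
|001⟩: (0.0317 - (0.3089 + 0.9506i))/(2√2) = (-0.098 - 0.3361i)
|010⟩: (0.0317 - (0.3089 + 0.9506i))/(2√2) = (-0.098 - 0.3361i)
|011⟩: (-0.0317 + (0.3089 + 0.9506i))/(2√2) = (0.098 + 0.3361i)
|100⟩: (-0.0317 - (0.3089 + 0.9506i))/(2√2) = (-0.1204 - 0.3361i)
|101⟩: (0.0317 + (0.3089 + 0.9506i))/(2√2) = (0.1204 + 0.3361i)
|110⟩: (0.0317 + (0.3089 + 0.9506i))/(2√2) = (0.1204 + 0.3361i)
|111⟩: (-0.0317 - (0.3089 + 0.9506i))/(2√2) = (-0.1204 - 0.3361i)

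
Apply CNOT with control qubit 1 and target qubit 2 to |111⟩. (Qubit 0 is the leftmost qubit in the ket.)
|110⟩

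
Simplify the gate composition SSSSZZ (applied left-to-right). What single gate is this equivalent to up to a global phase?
I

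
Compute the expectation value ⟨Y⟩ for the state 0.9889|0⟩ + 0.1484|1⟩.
0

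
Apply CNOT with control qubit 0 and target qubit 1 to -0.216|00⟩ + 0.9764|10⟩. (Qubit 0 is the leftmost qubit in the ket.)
-0.216|00⟩ + 0.9764|11⟩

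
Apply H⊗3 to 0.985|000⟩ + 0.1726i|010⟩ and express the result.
(0.3483 + 0.06102i)|000⟩ + (0.3483 + 0.06102i)|001⟩ + (0.3483 - 0.06102i)|010⟩ + (0.3483 - 0.06102i)|011⟩ + (0.3483 + 0.06102i)|100⟩ + (0.3483 + 0.06102i)|101⟩ + (0.3483 - 0.06102i)|110⟩ + (0.3483 - 0.06102i)|111⟩

H⊗3 gives amp(|y⟩) = (1/2√2) Σ_x (−1)^(x·y) amp(|x⟩), where x·y is the number of positions in which both x and y have a 1.
|000⟩: (0.985 + 0.1726i)/(2√2) = (0.3483 + 0.06102i)
|001⟩: (0.985 + 0.1726i)/(2√2) = (0.3483 + 0.06102i)
|010⟩: (0.985 - 0.1726i)/(2√2) = (0.3483 - 0.06102i)
|011⟩: (0.985 - 0.1726i)/(2√2) = (0.3483 - 0.06102i)
|100⟩: (0.985 + 0.1726i)/(2√2) = (0.3483 + 0.06102i)
|101⟩: (0.985 + 0.1726i)/(2√2) = (0.3483 + 0.06102i)
|110⟩: (0.985 - 0.1726i)/(2√2) = (0.3483 - 0.06102i)
|111⟩: (0.985 - 0.1726i)/(2√2) = (0.3483 - 0.06102i)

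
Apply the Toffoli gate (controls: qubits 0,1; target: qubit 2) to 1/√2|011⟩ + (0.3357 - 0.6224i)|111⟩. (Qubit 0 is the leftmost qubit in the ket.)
1/√2|011⟩ + (0.3357 - 0.6224i)|110⟩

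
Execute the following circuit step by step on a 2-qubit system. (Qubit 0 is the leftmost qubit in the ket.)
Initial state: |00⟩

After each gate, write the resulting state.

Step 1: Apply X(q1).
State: |01⟩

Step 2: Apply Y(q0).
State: i|11⟩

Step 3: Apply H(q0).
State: (1/√2)i|01⟩ - (1/√2)i|11⟩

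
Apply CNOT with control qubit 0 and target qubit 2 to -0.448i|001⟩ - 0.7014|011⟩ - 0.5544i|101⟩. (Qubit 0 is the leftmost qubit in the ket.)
-0.448i|001⟩ - 0.7014|011⟩ - 0.5544i|100⟩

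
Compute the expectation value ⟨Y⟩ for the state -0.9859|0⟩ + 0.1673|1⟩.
0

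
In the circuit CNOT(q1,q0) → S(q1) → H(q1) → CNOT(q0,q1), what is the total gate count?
4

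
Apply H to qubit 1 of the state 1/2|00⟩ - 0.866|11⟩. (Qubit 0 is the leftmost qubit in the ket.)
1/√8|00⟩ + 1/√8|01⟩ - 0.6124|10⟩ + 0.6124|11⟩

H on qubit 1 mixes each pair of kets that differ only in qubit 1: amplitudes (a, b) of (|…0…⟩, |…1…⟩) become ((a + b)/√2, (a − b)/√2). Kets absent from the input have amplitude 0.
(|00⟩, |01⟩): (a, b) = (1/2, 0) → (1/√8, 1/√8)
(|10⟩, |11⟩): (a, b) = (0, -0.866) → (-0.6124, 0.6124)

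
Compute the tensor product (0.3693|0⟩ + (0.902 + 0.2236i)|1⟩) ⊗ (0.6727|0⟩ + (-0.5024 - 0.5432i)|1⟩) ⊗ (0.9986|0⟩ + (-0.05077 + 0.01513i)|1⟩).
0.2481|000⟩ + (-0.01261 + 0.003759i)|001⟩ + (-0.1853 - 0.2003i)|010⟩ + (0.01245 + 0.007377i)|011⟩ + (0.6059 + 0.1502i)|100⟩ + (-0.03308 + 0.001544i)|101⟩ + (-0.3312 - 0.6015i)|110⟩ + (0.02595 + 0.02556i)|111⟩

amp(|b₁b₂…⟩) = product of the factor amplitudes for bits b₁, b₂, …; only kets whose every factor amplitude is nonzero survive.
|000⟩: (0.3693)(0.6727)(0.9986) = 0.2481
|001⟩: (0.3693)(0.6727)(-0.05077 + 0.01513i) = (-0.01261 + 0.003759i)
|010⟩: (0.3693)(-0.5024 - 0.5432i)(0.9986) = (-0.1853 - 0.2003i)
|011⟩: (0.3693)(-0.5024 - 0.5432i)(-0.05077 + 0.01513i) = (0.01245 + 0.007377i)
|100⟩: (0.902 + 0.2236i)(0.6727)(0.9986) = (0.6059 + 0.1502i)
|101⟩: (0.902 + 0.2236i)(0.6727)(-0.05077 + 0.01513i) = (-0.03308 + 0.001544i)
|110⟩: (0.902 + 0.2236i)(-0.5024 - 0.5432i)(0.9986) = (-0.3312 - 0.6015i)
|111⟩: (0.902 + 0.2236i)(-0.5024 - 0.5432i)(-0.05077 + 0.01513i) = (0.02595 + 0.02556i)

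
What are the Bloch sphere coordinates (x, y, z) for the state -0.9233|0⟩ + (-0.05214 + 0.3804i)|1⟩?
(0.09628, -0.7024, 0.7051)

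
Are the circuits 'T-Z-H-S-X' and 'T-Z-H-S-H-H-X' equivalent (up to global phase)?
Yes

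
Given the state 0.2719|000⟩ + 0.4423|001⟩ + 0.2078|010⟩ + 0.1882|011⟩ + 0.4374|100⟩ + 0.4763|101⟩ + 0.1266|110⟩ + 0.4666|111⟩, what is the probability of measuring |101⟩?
0.2269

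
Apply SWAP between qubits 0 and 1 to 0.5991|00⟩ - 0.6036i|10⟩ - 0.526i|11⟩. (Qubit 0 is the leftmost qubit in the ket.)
0.5991|00⟩ - 0.6036i|01⟩ - 0.526i|11⟩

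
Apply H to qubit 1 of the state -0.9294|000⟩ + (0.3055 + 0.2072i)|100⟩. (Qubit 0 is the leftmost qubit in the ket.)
-0.6572|000⟩ - 0.6572|010⟩ + (0.216 + 0.1465i)|100⟩ + (0.216 + 0.1465i)|110⟩

H on qubit 1 mixes each pair of kets that differ only in qubit 1: amplitudes (a, b) of (|…0…⟩, |…1…⟩) become ((a + b)/√2, (a − b)/√2). Kets absent from the input have amplitude 0.
(|000⟩, |010⟩): (a, b) = (-0.9294, 0) → (-0.6572, -0.6572)
(|100⟩, |110⟩): (a, b) = ((0.3055 + 0.2072i), 0) → ((0.216 + 0.1465i), (0.216 + 0.1465i))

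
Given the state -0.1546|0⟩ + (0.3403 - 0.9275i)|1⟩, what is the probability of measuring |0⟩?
0.0239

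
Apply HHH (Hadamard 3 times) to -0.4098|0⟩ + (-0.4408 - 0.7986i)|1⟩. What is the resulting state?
(-0.6015 - 0.5647i)|0⟩ + (0.02192 + 0.5647i)|1⟩

H² = I, so H^3 = H: a single Hadamard. With (a, b) = (-0.4098, (-0.4408 - 0.7986i)), H gives ((a + b)/√2, (a − b)/√2) = ((-0.6015 - 0.5647i), (0.02192 + 0.5647i)).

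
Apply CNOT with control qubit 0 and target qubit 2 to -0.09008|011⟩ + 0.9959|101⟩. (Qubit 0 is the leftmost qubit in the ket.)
-0.09008|011⟩ + 0.9959|100⟩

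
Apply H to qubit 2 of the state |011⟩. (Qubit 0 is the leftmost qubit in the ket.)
1/√2|010⟩ - 1/√2|011⟩

H on qubit 2 mixes each pair of kets that differ only in qubit 2: amplitudes (a, b) of (|…0…⟩, |…1…⟩) become ((a + b)/√2, (a − b)/√2). Kets absent from the input have amplitude 0.
(|010⟩, |011⟩): (a, b) = (0, 1) → (1/√2, -1/√2)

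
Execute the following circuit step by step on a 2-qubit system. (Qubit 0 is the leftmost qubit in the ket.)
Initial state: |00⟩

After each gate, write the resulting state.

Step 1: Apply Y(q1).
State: i|01⟩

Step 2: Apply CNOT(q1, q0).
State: i|11⟩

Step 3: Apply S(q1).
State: -|11⟩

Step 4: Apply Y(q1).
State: i|10⟩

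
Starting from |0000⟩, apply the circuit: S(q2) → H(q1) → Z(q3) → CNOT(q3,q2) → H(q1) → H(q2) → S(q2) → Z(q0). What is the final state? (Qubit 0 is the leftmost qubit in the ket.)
1/√2|0000⟩ + (1/√2)i|0010⟩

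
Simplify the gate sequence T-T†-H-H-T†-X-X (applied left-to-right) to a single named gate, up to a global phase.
T†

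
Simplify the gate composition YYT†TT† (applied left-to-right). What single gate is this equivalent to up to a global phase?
T†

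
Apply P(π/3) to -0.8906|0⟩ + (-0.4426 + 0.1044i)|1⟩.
-0.8906|0⟩ + (-0.3117 - 0.3311i)|1⟩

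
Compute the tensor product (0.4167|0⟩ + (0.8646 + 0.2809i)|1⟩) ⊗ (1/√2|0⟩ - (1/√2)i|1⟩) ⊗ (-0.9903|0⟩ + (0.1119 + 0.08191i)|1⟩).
-0.2918|000⟩ + (0.03297 + 0.02413i)|001⟩ + 0.2918i|010⟩ + (0.02413 - 0.03297i)|011⟩ + (-0.6054 - 0.1967i)|100⟩ + (0.05214 + 0.0723i)|101⟩ + (-0.1967 + 0.6054i)|110⟩ + (0.0723 - 0.05214i)|111⟩

amp(|b₁b₂…⟩) = product of the factor amplitudes for bits b₁, b₂, …; only kets whose every factor amplitude is nonzero survive.
|000⟩: (0.4167)(1/√2)(-0.9903) = -0.2918
|001⟩: (0.4167)(1/√2)(0.1119 + 0.08191i) = (0.03297 + 0.02413i)
|010⟩: (0.4167)(-(1/√2)i)(-0.9903) = 0.2918i
|011⟩: (0.4167)(-(1/√2)i)(0.1119 + 0.08191i) = (0.02413 - 0.03297i)
|100⟩: (0.8646 + 0.2809i)(1/√2)(-0.9903) = (-0.6054 - 0.1967i)
|101⟩: (0.8646 + 0.2809i)(1/√2)(0.1119 + 0.08191i) = (0.05214 + 0.0723i)
|110⟩: (0.8646 + 0.2809i)(-(1/√2)i)(-0.9903) = (-0.1967 + 0.6054i)
|111⟩: (0.8646 + 0.2809i)(-(1/√2)i)(0.1119 + 0.08191i) = (0.0723 - 0.05214i)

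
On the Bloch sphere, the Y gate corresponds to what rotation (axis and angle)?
Rotation by π around the y-axis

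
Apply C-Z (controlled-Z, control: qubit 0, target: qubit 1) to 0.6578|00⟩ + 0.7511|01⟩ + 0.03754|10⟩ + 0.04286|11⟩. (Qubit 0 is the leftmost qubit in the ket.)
0.6578|00⟩ + 0.7511|01⟩ + 0.03754|10⟩ - 0.04286|11⟩

C-Z leaves the control-|0⟩ kets |00⟩, |01⟩ unchanged and applies Z to qubit 1 on the control-|1⟩ pair (|10⟩, |11⟩).
Z = [[1, 0], [0, -1]].
With a = amp(|10⟩) = 0.03754 and b = amp(|11⟩) = 0.04286:
new amp(|10⟩) = (1)·a = 0.03754
new amp(|11⟩) = (-1)·b = -0.04286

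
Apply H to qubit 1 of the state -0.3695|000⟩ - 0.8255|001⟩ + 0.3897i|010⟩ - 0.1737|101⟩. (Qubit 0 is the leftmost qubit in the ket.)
(-0.2613 + 0.2756i)|000⟩ - 0.5837|001⟩ + (-0.2613 - 0.2756i)|010⟩ - 0.5837|011⟩ - 0.1228|101⟩ - 0.1228|111⟩

H on qubit 1 mixes each pair of kets that differ only in qubit 1: amplitudes (a, b) of (|…0…⟩, |…1…⟩) become ((a + b)/√2, (a − b)/√2). Kets absent from the input have amplitude 0.
(|000⟩, |010⟩): (a, b) = (-0.3695, 0.3897i) → ((-0.2613 + 0.2756i), (-0.2613 - 0.2756i))
(|001⟩, |011⟩): (a, b) = (-0.8255, 0) → (-0.5837, -0.5837)
(|101⟩, |111⟩): (a, b) = (-0.1737, 0) → (-0.1228, -0.1228)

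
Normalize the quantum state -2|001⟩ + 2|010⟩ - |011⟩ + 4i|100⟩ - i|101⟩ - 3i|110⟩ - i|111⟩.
-0.3333|001⟩ + 0.3333|010⟩ - 0.1667|011⟩ + 0.6667i|100⟩ - 0.1667i|101⟩ - (1/2)i|110⟩ - 0.1667i|111⟩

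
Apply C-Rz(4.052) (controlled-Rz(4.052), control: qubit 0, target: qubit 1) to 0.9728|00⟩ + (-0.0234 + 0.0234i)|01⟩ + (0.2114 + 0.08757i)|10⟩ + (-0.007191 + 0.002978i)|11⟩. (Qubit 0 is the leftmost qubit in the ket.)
0.9728|00⟩ + (-0.0234 + 0.0234i)|01⟩ + (-0.01429 - 0.2284i)|10⟩ + (0.0004867 - 0.007768i)|11⟩

C-Rz(4.052) leaves the control-|0⟩ kets |00⟩, |01⟩ unchanged and applies Rz(4.052) to qubit 1 on the control-|1⟩ pair (|10⟩, |11⟩).
Rz(4.052) = [[e^(−iθ/2), 0], [0, e^(iθ/2)]] with e^(±iθ/2) = cos(θ/2) ± i·sin(θ/2); θ = 4.052, cos(θ/2) ≈ -0.439645, sin(θ/2) ≈ 0.898172.
With a = amp(|10⟩) = (0.2114 + 0.08757i) and b = amp(|11⟩) = (-0.007191 + 0.002978i):
new amp(|10⟩) = (-0.439645 - 0.898172i)·a = (-0.01429 - 0.2284i)
new amp(|11⟩) = (-0.439645 + 0.898172i)·b = (0.0004867 - 0.007768i)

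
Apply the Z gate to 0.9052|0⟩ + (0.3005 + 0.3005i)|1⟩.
0.9052|0⟩ + (-0.3005 - 0.3005i)|1⟩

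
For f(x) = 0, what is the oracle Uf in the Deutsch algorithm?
I ⊗ I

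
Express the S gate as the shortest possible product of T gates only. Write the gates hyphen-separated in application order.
T-T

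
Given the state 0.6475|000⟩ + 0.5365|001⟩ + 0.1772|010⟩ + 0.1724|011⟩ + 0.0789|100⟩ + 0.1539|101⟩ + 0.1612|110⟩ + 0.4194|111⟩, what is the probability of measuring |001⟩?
0.2878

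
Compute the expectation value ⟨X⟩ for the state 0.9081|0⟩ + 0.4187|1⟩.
0.7604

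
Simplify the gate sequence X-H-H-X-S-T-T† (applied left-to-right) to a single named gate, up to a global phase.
S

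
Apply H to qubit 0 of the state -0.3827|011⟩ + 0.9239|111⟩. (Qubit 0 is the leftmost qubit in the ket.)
0.3827|011⟩ - 0.9239|111⟩

H on qubit 0 mixes each pair of kets that differ only in qubit 0: amplitudes (a, b) of (|…0…⟩, |…1…⟩) become ((a + b)/√2, (a − b)/√2). Kets absent from the input have amplitude 0.
(|011⟩, |111⟩): (a, b) = (-0.3827, 0.9239) → (0.3827, -0.9239)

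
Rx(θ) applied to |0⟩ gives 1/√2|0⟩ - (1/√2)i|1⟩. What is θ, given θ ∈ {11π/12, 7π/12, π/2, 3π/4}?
π/2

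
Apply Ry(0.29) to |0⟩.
0.9895|0⟩ + 0.1445|1⟩

Ry(0.29) = [[cos(θ/2), −sin(θ/2)], [sin(θ/2), cos(θ/2)]]; θ = 0.29, cos(θ/2) ≈ 0.989506, sin(θ/2) ≈ 0.144492.
With a = amp(|0⟩) = 1 and b = amp(|1⟩) = 0:
new amp(|0⟩) = (0.989506)·a + (-0.144492)·b = 0.9895
new amp(|1⟩) = (0.144492)·a + (0.989506)·b = 0.1445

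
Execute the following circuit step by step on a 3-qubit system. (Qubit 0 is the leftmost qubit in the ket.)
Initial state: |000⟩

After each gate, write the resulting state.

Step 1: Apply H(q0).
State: 1/√2|000⟩ + 1/√2|100⟩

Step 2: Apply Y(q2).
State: (1/√2)i|001⟩ + (1/√2)i|101⟩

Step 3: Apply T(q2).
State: (-1/2 + (1/2)i)|001⟩ + (-1/2 + (1/2)i)|101⟩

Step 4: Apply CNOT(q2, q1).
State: (-1/2 + (1/2)i)|011⟩ + (-1/2 + (1/2)i)|111⟩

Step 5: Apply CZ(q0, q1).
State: (-1/2 + (1/2)i)|011⟩ + (1/2 - (1/2)i)|111⟩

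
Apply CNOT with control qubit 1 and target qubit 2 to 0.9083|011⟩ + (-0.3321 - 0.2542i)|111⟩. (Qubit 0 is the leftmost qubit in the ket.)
0.9083|010⟩ + (-0.3321 - 0.2542i)|110⟩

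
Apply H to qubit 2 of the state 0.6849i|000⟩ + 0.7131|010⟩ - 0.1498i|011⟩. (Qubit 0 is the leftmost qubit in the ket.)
0.4843i|000⟩ + 0.4843i|001⟩ + (0.5042 - 0.1059i)|010⟩ + (0.5042 + 0.1059i)|011⟩

H on qubit 2 mixes each pair of kets that differ only in qubit 2: amplitudes (a, b) of (|…0…⟩, |…1…⟩) become ((a + b)/√2, (a − b)/√2). Kets absent from the input have amplitude 0.
(|000⟩, |001⟩): (a, b) = (0.6849i, 0) → (0.4843i, 0.4843i)
(|010⟩, |011⟩): (a, b) = (0.7131, -0.1498i) → ((0.5042 - 0.1059i), (0.5042 + 0.1059i))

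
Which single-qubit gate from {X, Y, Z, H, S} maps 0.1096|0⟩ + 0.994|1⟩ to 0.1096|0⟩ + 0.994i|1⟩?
S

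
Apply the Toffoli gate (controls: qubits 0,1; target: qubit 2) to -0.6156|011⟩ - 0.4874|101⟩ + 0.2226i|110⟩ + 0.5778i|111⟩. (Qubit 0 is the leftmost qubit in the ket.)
-0.6156|011⟩ - 0.4874|101⟩ + 0.5778i|110⟩ + 0.2226i|111⟩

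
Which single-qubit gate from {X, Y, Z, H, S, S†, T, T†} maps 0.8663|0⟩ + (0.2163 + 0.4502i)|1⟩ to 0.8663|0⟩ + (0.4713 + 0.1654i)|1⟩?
T†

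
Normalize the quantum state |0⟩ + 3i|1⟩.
0.3162|0⟩ + 0.9487i|1⟩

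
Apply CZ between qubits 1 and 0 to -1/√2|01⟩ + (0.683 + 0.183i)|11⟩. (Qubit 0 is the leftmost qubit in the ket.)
-1/√2|01⟩ + (-0.683 - 0.183i)|11⟩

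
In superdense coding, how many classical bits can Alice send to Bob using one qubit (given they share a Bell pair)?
2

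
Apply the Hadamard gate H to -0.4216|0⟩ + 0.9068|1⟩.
0.3431|0⟩ - 0.9393|1⟩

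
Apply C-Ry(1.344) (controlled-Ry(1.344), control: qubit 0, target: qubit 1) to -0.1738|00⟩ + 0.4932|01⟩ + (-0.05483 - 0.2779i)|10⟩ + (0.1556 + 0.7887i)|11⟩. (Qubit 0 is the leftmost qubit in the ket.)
-0.1738|00⟩ + 0.4932|01⟩ + (-0.1398 - 0.7085i)|10⟩ + (0.08763 + 0.4442i)|11⟩

C-Ry(1.344) leaves the control-|0⟩ kets |00⟩, |01⟩ unchanged and applies Ry(1.344) to qubit 1 on the control-|1⟩ pair (|10⟩, |11⟩).
Ry(1.344) = [[cos(θ/2), −sin(θ/2)], [sin(θ/2), cos(θ/2)]]; θ = 1.344, cos(θ/2) ≈ 0.782578, sin(θ/2) ≈ 0.622552.
With a = amp(|10⟩) = (-0.05483 - 0.2779i) and b = amp(|11⟩) = (0.1556 + 0.7887i):
new amp(|10⟩) = (0.782578)·a + (-0.622552)·b = (-0.1398 - 0.7085i)
new amp(|11⟩) = (0.622552)·a + (0.782578)·b = (0.08763 + 0.4442i)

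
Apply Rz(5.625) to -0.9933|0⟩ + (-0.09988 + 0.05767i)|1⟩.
(0.94 + 0.321i)|0⟩ + (0.07588 - 0.08685i)|1⟩

Rz(5.625) = [[e^(−iθ/2), 0], [0, e^(iθ/2)]] with e^(±iθ/2) = cos(θ/2) ± i·sin(θ/2); θ = 5.625, cos(θ/2) ≈ -0.946336, sin(θ/2) ≈ 0.323185.
With a = amp(|0⟩) = -0.9933 and b = amp(|1⟩) = (-0.09988 + 0.05767i):
new amp(|0⟩) = (-0.946336 - 0.323185i)·a = (0.94 + 0.321i)
new amp(|1⟩) = (-0.946336 + 0.323185i)·b = (0.07588 - 0.08685i)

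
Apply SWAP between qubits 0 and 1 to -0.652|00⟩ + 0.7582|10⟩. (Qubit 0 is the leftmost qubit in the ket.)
-0.652|00⟩ + 0.7582|01⟩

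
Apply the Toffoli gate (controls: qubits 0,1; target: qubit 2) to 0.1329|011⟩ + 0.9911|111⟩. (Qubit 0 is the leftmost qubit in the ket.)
0.1329|011⟩ + 0.9911|110⟩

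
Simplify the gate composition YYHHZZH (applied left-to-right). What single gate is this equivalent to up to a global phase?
H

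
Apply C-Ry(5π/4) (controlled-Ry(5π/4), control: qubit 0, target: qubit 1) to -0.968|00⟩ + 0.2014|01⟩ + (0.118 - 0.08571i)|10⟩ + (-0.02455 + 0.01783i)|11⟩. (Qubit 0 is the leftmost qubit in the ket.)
-0.968|00⟩ + 0.2014|01⟩ + (-0.02248 + 0.01633i)|10⟩ + (0.1184 - 0.08601i)|11⟩

C-Ry(5π/4) leaves the control-|0⟩ kets |00⟩, |01⟩ unchanged and applies Ry(5π/4) to qubit 1 on the control-|1⟩ pair (|10⟩, |11⟩).
Ry(5π/4) = [[cos(θ/2), −sin(θ/2)], [sin(θ/2), cos(θ/2)]]; θ = 5π/4, cos(θ/2) ≈ -0.382683, sin(θ/2) ≈ 0.92388.
With a = amp(|10⟩) = (0.118 - 0.08571i) and b = amp(|11⟩) = (-0.02455 + 0.01783i):
new amp(|10⟩) = (-0.382683)·a + (-0.92388)·b = (-0.02248 + 0.01633i)
new amp(|11⟩) = (0.92388)·a + (-0.382683)·b = (0.1184 - 0.08601i)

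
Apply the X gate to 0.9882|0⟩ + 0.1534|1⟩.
0.1534|0⟩ + 0.9882|1⟩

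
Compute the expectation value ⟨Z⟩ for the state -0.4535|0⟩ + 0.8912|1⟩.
-0.5886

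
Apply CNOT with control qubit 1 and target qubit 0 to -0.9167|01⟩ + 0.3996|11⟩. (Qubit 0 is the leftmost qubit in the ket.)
0.3996|01⟩ - 0.9167|11⟩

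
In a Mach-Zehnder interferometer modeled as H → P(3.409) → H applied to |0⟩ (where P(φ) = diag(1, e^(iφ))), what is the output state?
(0.01777 - 0.1321i)|0⟩ + (0.9822 + 0.1321i)|1⟩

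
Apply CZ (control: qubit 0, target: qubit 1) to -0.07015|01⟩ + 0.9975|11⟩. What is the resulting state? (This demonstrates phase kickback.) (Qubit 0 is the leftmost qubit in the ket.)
-0.07015|01⟩ - 0.9975|11⟩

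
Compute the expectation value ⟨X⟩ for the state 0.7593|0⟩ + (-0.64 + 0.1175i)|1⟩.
-0.9719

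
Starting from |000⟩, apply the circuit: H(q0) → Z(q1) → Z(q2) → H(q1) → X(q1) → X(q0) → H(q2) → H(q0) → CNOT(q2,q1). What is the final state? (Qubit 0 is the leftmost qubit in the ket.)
1/2|000⟩ + 1/2|001⟩ + 1/2|010⟩ + 1/2|011⟩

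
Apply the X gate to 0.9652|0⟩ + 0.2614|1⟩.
0.2614|0⟩ + 0.9652|1⟩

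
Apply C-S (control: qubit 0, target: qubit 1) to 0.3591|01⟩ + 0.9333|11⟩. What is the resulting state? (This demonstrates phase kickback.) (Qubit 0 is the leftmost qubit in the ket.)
0.3591|01⟩ + 0.9333i|11⟩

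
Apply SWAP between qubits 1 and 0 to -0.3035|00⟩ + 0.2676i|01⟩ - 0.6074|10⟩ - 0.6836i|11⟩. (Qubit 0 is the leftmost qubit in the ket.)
-0.3035|00⟩ - 0.6074|01⟩ + 0.2676i|10⟩ - 0.6836i|11⟩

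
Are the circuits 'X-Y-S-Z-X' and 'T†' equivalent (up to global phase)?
No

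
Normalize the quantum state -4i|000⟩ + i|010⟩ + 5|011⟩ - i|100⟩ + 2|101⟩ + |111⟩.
-(1/√3)i|000⟩ + 0.1443i|010⟩ + 0.7217|011⟩ - 0.1443i|100⟩ + 0.2887|101⟩ + 0.1443|111⟩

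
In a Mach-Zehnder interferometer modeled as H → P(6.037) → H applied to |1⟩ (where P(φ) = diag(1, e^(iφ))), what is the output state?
(0.01508 + 0.1219i)|0⟩ + (0.9849 - 0.1219i)|1⟩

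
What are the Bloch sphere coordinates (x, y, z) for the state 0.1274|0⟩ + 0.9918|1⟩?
(0.2527, 0, -0.9674)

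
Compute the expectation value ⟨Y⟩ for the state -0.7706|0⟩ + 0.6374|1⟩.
0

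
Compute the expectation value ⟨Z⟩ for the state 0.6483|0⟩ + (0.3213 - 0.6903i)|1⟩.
-0.1595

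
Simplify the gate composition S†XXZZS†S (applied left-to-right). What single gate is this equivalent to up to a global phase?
S†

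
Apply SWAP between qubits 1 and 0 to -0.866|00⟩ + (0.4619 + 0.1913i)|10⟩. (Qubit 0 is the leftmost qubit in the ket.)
-0.866|00⟩ + (0.4619 + 0.1913i)|01⟩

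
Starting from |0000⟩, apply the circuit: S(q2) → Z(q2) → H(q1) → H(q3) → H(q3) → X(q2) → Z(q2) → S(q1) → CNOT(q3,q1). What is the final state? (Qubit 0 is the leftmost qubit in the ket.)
-1/√2|0010⟩ - (1/√2)i|0110⟩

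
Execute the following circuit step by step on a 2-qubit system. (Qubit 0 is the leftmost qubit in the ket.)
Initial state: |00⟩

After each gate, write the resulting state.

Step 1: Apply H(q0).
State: 1/√2|00⟩ + 1/√2|10⟩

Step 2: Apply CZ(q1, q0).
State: 1/√2|00⟩ + 1/√2|10⟩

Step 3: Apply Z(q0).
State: 1/√2|00⟩ - 1/√2|10⟩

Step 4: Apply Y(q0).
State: (1/√2)i|00⟩ + (1/√2)i|10⟩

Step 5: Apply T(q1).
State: (1/√2)i|00⟩ + (1/√2)i|10⟩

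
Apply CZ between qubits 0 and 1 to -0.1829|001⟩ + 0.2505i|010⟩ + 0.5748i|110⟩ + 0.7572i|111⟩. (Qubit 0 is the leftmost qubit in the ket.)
-0.1829|001⟩ + 0.2505i|010⟩ - 0.5748i|110⟩ - 0.7572i|111⟩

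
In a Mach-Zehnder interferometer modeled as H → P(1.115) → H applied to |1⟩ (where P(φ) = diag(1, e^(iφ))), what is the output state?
(0.2799 - 0.449i)|0⟩ + (0.7201 + 0.449i)|1⟩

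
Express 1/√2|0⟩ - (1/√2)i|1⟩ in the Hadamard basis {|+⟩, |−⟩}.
(1/2 - (1/2)i)|+⟩ + (1/2 + (1/2)i)|−⟩

With |ψ⟩ = α|0⟩ + β|1⟩, the Hadamard-basis coefficients are ⟨+|ψ⟩ = (α + β)/√2 and ⟨−|ψ⟩ = (α − β)/√2.
Here α = 1/√2, β = -(1/√2)i: (α + β)/√2 = (1/2 - (1/2)i), (α − β)/√2 = (1/2 + (1/2)i).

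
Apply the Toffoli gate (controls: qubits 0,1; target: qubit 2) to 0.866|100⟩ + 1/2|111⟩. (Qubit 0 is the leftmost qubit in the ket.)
0.866|100⟩ + 1/2|110⟩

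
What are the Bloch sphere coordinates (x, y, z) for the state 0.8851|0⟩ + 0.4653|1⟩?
(0.8237, 0, 0.5669)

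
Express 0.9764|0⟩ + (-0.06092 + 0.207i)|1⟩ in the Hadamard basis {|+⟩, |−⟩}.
(0.6473 + 0.1464i)|+⟩ + (0.7335 - 0.1464i)|−⟩

With |ψ⟩ = α|0⟩ + β|1⟩, the Hadamard-basis coefficients are ⟨+|ψ⟩ = (α + β)/√2 and ⟨−|ψ⟩ = (α − β)/√2.
Here α = 0.9764, β = (-0.06092 + 0.207i): (α + β)/√2 = (0.6473 + 0.1464i), (α − β)/√2 = (0.7335 - 0.1464i).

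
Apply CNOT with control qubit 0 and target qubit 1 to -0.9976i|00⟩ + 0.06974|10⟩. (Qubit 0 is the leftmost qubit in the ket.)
-0.9976i|00⟩ + 0.06974|11⟩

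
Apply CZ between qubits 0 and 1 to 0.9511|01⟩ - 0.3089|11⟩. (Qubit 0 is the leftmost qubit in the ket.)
0.9511|01⟩ + 0.3089|11⟩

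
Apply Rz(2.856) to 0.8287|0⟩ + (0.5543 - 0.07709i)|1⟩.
(0.1179 - 0.8203i)|0⟩ + (0.1552 + 0.5377i)|1⟩

Rz(2.856) = [[e^(−iθ/2), 0], [0, e^(iθ/2)]] with e^(±iθ/2) = cos(θ/2) ± i·sin(θ/2); θ = 2.856, cos(θ/2) ≈ 0.142312, sin(θ/2) ≈ 0.989822.
With a = amp(|0⟩) = 0.8287 and b = amp(|1⟩) = (0.5543 - 0.07709i):
new amp(|0⟩) = (0.142312 - 0.989822i)·a = (0.1179 - 0.8203i)
new amp(|1⟩) = (0.142312 + 0.989822i)·b = (0.1552 + 0.5377i)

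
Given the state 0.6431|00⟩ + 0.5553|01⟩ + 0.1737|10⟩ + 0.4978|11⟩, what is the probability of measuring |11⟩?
0.2478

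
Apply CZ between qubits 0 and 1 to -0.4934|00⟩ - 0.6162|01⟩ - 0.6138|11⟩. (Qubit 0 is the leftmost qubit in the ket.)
-0.4934|00⟩ - 0.6162|01⟩ + 0.6138|11⟩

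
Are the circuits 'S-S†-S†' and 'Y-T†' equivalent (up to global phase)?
No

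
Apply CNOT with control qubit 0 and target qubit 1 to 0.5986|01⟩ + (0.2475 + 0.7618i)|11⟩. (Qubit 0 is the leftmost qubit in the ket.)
0.5986|01⟩ + (0.2475 + 0.7618i)|10⟩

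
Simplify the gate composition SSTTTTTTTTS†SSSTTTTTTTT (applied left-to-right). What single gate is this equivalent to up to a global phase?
I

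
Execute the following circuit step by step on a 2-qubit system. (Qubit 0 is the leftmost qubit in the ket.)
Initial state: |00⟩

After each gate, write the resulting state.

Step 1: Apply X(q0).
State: |10⟩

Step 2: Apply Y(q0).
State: -i|00⟩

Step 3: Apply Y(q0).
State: |10⟩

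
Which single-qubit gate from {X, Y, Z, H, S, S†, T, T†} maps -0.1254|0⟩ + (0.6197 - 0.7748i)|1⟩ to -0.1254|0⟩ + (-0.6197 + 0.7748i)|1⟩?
Z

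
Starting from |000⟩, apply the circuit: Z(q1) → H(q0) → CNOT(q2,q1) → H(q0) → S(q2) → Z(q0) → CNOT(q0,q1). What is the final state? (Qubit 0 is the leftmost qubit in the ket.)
|000⟩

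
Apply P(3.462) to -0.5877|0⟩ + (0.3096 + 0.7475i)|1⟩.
-0.5877|0⟩ + (-0.05842 - 0.807i)|1⟩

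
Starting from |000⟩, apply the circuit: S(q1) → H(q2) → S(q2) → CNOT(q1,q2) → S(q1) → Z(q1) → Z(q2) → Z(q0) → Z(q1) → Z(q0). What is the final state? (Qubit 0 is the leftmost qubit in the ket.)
1/√2|000⟩ - (1/√2)i|001⟩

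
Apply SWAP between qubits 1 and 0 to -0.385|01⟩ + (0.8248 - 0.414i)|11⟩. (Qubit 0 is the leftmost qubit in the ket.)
-0.385|10⟩ + (0.8248 - 0.414i)|11⟩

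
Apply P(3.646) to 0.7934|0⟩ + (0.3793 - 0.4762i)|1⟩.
0.7934|0⟩ + (-0.5622 + 0.2336i)|1⟩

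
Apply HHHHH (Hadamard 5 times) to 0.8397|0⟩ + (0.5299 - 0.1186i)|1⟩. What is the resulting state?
(0.9685 - 0.08386i)|0⟩ + (0.2191 + 0.08386i)|1⟩

H² = I, so H^5 = H: a single Hadamard. With (a, b) = (0.8397, (0.5299 - 0.1186i)), H gives ((a + b)/√2, (a − b)/√2) = ((0.9685 - 0.08386i), (0.2191 + 0.08386i)).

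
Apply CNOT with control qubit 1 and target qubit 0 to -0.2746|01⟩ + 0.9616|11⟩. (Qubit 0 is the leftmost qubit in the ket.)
0.9616|01⟩ - 0.2746|11⟩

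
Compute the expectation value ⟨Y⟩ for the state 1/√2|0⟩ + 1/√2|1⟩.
0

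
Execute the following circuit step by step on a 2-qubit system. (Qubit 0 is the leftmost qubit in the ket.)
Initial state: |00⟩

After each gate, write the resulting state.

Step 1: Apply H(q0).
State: 1/√2|00⟩ + 1/√2|10⟩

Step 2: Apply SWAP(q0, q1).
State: 1/√2|00⟩ + 1/√2|01⟩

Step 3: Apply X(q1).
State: 1/√2|00⟩ + 1/√2|01⟩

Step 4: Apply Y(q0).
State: (1/√2)i|10⟩ + (1/√2)i|11⟩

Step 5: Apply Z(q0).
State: -(1/√2)i|10⟩ - (1/√2)i|11⟩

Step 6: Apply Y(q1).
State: -1/√2|10⟩ + 1/√2|11⟩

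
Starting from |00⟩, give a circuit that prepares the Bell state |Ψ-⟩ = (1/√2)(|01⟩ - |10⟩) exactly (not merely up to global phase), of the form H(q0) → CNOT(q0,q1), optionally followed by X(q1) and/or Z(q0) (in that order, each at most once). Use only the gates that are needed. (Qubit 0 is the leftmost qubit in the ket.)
H(q0) → CNOT(q0,q1) → X(q1) → Z(q0)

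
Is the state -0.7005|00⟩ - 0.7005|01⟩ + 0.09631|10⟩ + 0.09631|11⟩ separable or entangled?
Separable

Writing the state as a|00⟩ + b|01⟩ + c|10⟩ + d|11⟩, it is a product state iff ad − bc = 0.
Here (a, b, c, d) = (-0.7005, -0.7005, 0.09631, 0.09631): ad − bc = (-0.7005)(0.09631) − (-0.7005)(0.09631) = 0, so the state is separable.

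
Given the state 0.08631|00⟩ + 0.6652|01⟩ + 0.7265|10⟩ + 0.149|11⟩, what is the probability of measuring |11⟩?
0.0222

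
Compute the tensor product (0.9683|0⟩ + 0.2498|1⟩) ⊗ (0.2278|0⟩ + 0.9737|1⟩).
0.2206|00⟩ + 0.9428|01⟩ + 0.0569|10⟩ + 0.2432|11⟩

amp(|b₁b₂…⟩) = product of the factor amplitudes for bits b₁, b₂, …; only kets whose every factor amplitude is nonzero survive.
|00⟩: (0.9683)(0.2278) = 0.2206
|01⟩: (0.9683)(0.9737) = 0.9428
|10⟩: (0.2498)(0.2278) = 0.0569
|11⟩: (0.2498)(0.9737) = 0.2432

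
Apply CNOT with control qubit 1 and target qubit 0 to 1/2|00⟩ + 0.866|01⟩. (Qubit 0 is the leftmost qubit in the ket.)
1/2|00⟩ + 0.866|11⟩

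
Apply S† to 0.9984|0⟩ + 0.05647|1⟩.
0.9984|0⟩ - 0.05647i|1⟩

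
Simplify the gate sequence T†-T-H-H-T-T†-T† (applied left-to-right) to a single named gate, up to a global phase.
T†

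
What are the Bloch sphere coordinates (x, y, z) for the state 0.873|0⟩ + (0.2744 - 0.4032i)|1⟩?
(0.4791, -0.704, 0.5243)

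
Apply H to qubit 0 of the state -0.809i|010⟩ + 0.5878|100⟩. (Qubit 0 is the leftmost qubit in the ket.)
0.4156|000⟩ - 0.572i|010⟩ - 0.4156|100⟩ - 0.572i|110⟩

H on qubit 0 mixes each pair of kets that differ only in qubit 0: amplitudes (a, b) of (|…0…⟩, |…1…⟩) become ((a + b)/√2, (a − b)/√2). Kets absent from the input have amplitude 0.
(|000⟩, |100⟩): (a, b) = (0, 0.5878) → (0.4156, -0.4156)
(|010⟩, |110⟩): (a, b) = (-0.809i, 0) → (-0.572i, -0.572i)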